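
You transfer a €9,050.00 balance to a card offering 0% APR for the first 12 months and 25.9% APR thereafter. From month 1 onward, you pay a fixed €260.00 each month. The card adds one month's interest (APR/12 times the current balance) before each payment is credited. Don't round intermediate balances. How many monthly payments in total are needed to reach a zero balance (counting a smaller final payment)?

44 payments

Promo months 1–12 at r₀ = 0%/12 = 0; months 13+ at r₁ = 25.9%/12 = 0.0215833.
After month 12 (no interest yet): B = €9,050.00 − 12·€260.00 = €5,930.00.
Then at r₁ with €260.00/mo: n₂ = −ln(1 − r₁·B/P)/ln(1+r₁) ≈ 31.74 → 32 more payments.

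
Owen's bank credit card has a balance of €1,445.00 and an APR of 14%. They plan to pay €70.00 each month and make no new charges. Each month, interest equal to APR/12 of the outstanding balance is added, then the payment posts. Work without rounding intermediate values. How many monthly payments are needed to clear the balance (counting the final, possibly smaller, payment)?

24 months

Monthly rate r = 14%/12 = 1.16667% = 0.0116667.
Recurrence: B ← B·(1+r) − €70.00.
Month 1: interest €16.86; balance after payment €1,391.86.
Month 2: interest €16.24; balance after payment €1,338.10.
Closed form: n = −ln(1 − rB₀/P)/ln(1+r) = −ln(0.75917)/ln(1.01167) ≈ 23.755, so the balance reaches zero during payment 24.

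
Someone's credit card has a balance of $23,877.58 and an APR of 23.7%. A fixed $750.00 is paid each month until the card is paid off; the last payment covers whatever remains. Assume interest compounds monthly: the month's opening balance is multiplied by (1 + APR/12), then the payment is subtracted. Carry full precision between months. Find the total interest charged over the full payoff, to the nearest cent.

Monthly rate r = 23.7%/12 = 1.975% = 0.01975.
Payoff takes n = ⌈−ln(1 − rB₀/P)/ln(1+r)⌉ = ⌈50.669⌉ = 51 payments; the last is $503.04.
Total paid = 50·$750.00 + $503.04 = $38,003.04.
Total interest = total paid − principal = $38,003.04 − $23,877.58 = $14,125.46.

$14,125.46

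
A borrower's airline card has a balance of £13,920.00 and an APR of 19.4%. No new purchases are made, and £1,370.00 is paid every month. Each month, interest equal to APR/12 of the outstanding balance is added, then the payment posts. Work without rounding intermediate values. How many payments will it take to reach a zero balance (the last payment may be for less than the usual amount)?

12 payments

Monthly rate r = 19.4%/12 = 1.61667% = 0.0161667.
Recurrence: B ← B·(1+r) − £1,370.00.
Month 1: interest £225.04; balance after payment £12,775.04.
Month 2: interest £206.53; balance after payment £11,611.57.
Closed form: n = −ln(1 − rB₀/P)/ln(1+r) = −ln(0.83574)/ln(1.01617) ≈ 11.189, so the balance reaches zero during payment 12.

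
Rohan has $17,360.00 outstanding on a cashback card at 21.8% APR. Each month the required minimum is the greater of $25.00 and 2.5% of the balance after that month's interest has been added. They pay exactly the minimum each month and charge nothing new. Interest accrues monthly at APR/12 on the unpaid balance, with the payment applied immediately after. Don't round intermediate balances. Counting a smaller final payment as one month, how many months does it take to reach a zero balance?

Monthly rate r = 21.8%/12 = 1.81667% = 0.0181667.
While 2.5% of the post-interest balance exceeds $25.00, each month B ← (B·(1+r))·(1 − 0.025), i.e. B shrinks by the factor (1+r)·0.975 = 0.99271.
This holds for months 1–393. Entering month 394 the balance is $979.90; 2.5% of the post-interest balance is now below $25.00, so the flat $25.00 minimum applies from here.
From month 394 a fixed $25.00 at rate r clears $979.90 in 70 more payments. Total: 393 + 70 = 463 months.

463 months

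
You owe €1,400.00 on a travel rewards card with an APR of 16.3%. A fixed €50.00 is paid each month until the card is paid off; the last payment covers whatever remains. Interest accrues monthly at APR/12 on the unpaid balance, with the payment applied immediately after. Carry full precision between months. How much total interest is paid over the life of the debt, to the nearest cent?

€373.64

Monthly rate r = 16.3%/12 = 1.35833% = 0.0135833.
Payoff takes n = ⌈−ln(1 − rB₀/P)/ln(1+r)⌉ = ⌈35.471⌉ = 36 payments; the last is €23.64.
Total paid = 35·€50.00 + €23.64 = €1,773.64.
Total interest = total paid − principal = €1,773.64 − €1,400.00 = €373.64.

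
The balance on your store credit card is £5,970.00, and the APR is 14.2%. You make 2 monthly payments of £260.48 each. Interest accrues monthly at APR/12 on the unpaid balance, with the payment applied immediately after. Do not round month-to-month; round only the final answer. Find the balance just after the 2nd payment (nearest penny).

£5,588.08

Monthly rate r = 14.2%/12 = 1.18333% = 0.0118333.
Each month: B ← B·(1+r) − £260.48.
Month 1: interest £70.64; balance after payment £5,780.17.
Month 2: interest £68.40; balance after payment £5,588.08.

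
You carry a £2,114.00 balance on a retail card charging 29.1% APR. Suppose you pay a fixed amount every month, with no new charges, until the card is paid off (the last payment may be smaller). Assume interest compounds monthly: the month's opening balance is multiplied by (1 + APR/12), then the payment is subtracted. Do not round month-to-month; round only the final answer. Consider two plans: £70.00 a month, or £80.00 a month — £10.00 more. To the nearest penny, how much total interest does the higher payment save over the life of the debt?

£431.94

Monthly rate r = 29.1%/12 = 2.425% = 0.02425.
At £70.00/mo: n = ⌈−ln(1 − rB₀/P)/ln(1+r)⌉ = 56 payments (last £0.71); total interest = total paid − £2,114.00 = £1,736.71.
At £80.00/mo: 43 payments (last £58.77); total interest £1,304.77.
Interest saved = £1,736.71 − £1,304.77 = £431.94.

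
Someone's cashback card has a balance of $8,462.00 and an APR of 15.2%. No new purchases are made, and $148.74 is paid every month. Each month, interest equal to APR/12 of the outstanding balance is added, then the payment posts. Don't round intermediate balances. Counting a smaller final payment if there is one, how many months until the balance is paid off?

Monthly rate r = 15.2%/12 = 1.26667% = 0.0126667.
Recurrence: B ← B·(1+r) − $148.74.
Month 1: interest $107.19; balance after payment $8,420.45.
Month 2: interest $106.66; balance after payment $8,378.36.
Closed form: n = −ln(1 − rB₀/P)/ln(1+r) = −ln(0.27938)/ln(1.01267) ≈ 101.309, so the balance reaches zero during payment 102.

102 payments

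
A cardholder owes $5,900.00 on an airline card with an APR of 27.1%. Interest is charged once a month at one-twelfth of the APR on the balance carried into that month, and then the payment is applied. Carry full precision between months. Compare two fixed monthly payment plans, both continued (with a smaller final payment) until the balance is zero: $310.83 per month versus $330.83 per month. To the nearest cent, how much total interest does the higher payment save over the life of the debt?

$155.76

Monthly rate r = 27.1%/12 = 2.25833% = 0.0225833.
At $310.83/mo: n = ⌈−ln(1 − rB₀/P)/ln(1+r)⌉ = 26 payments (last $20.75); total interest = total paid − $5,900.00 = $1,891.50.
At $330.83/mo: 24 payments (last $26.65); total interest $1,735.74.
Interest saved = $1,891.50 − $1,735.74 = $155.76.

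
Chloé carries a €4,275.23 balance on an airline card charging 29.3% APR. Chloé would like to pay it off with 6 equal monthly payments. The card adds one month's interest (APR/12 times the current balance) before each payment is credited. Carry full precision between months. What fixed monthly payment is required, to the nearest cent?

Monthly rate r = 29.3%/12 = 2.44167% = 0.0244167.
Level-payment amortization: P = B₀·r / (1 − (1+r)^(−n)) = 4275.23·0.0244167 / (1 − 1.02442^(−6)).
Denominator 1 − (1+r)^(−6) = 0.134752832.
P = 104.387 / 0.134752832 ≈ 774.65.

€774.65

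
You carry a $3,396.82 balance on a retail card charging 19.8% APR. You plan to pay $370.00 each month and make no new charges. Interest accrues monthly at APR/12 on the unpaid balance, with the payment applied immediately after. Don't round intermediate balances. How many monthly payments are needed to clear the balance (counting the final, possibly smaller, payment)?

Monthly rate r = 19.8%/12 = 1.65% = 0.0165.
Recurrence: B ← B·(1+r) − $370.00.
Month 1: interest $56.05; balance after payment $3,082.87.
Month 2: interest $50.87; balance after payment $2,763.73.
Closed form: n = −ln(1 − rB₀/P)/ln(1+r) = −ln(0.84852)/ln(1.0165) ≈ 10.037, so the balance reaches zero during payment 11.

11 payments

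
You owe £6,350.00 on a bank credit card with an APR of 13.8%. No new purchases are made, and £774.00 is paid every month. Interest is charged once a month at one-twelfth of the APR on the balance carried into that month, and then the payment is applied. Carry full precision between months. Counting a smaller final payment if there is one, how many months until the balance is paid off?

9 months

Monthly rate r = 13.8%/12 = 1.15% = 0.0115.
Recurrence: B ← B·(1+r) − £774.00.
Month 1: interest £73.03; balance after payment £5,649.02.
Month 2: interest £64.96; balance after payment £4,939.99.
Closed form: n = −ln(1 − rB₀/P)/ln(1+r) = −ln(0.90565)/ln(1.0115) ≈ 8.667, so the balance reaches zero during payment 9.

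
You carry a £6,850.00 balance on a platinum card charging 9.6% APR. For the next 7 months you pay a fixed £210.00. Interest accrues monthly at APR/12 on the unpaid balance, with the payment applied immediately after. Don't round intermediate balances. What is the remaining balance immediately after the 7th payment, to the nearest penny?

£5,737.18

Monthly rate r = 9.6%/12 = 0.8% = 0.008.
Each month: B ← B·(1+r) − £210.00.
Month 1: interest £54.80; balance after payment £6,694.80.
Month 2: interest £53.56; balance after payment £6,538.36.
Month 3: interest £52.31; balance after payment £6,380.67.
Month 4: interest £51.05; balance after payment £6,221.71.
Month 5: interest £49.77; balance after payment £6,061.48.
Month 6: interest £48.49; balance after payment £5,899.98.
Month 7: interest £47.20; balance after payment £5,737.18.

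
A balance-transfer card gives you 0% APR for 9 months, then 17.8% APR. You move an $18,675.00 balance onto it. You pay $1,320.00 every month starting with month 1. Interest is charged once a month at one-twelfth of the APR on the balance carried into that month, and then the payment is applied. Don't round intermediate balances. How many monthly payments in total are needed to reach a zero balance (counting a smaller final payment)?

15 payments

Promo months 1–9 at r₀ = 0%/12 = 0; months 10+ at r₁ = 17.8%/12 = 0.0148333.
After month 9 (no interest yet): B = $18,675.00 − 9·$1,320.00 = $6,795.00.
Then at r₁ with $1,320.00/mo: n₂ = −ln(1 − r₁·B/P)/ln(1+r₁) ≈ 5.39 → 6 more payments.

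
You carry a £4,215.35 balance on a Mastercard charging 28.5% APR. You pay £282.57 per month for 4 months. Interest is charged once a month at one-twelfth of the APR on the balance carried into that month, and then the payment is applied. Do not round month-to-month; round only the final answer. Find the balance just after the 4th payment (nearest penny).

Monthly rate r = 28.5%/12 = 2.375% = 0.02375.
Each month: B ← B·(1+r) − £282.57.
Month 1: interest £100.11; balance after payment £4,032.89.
Month 2: interest £95.78; balance after payment £3,846.11.
Month 3: interest £91.35; balance after payment £3,654.88.
Month 4: interest £86.80; balance after payment £3,459.11.

£3,459.11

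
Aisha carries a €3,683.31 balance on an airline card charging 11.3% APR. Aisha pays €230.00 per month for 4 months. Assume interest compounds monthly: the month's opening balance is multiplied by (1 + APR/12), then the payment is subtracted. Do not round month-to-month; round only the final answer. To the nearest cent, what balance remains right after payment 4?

Monthly rate r = 11.3%/12 = 0.941667% = 0.00941667.
Each month: B ← B·(1+r) − €230.00.
Month 1: interest €34.68; balance after payment €3,487.99.
Month 2: interest €32.85; balance after payment €3,290.84.
Month 3: interest €30.99; balance after payment €3,091.83.
Month 4: interest €29.11; balance after payment €2,890.94.

€2,890.94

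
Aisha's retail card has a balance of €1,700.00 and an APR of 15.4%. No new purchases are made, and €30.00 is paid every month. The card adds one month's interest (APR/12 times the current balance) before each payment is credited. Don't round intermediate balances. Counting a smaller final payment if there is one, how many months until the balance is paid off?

Monthly rate r = 15.4%/12 = 1.28333% = 0.0128333.
Recurrence: B ← B·(1+r) − €30.00.
Month 1: interest €21.82; balance after payment €1,691.82.
Month 2: interest €21.71; balance after payment €1,683.53.
Closed form: n = −ln(1 − rB₀/P)/ln(1+r) = −ln(0.27278)/ln(1.01283) ≈ 101.877, so the balance reaches zero during payment 102.

102 months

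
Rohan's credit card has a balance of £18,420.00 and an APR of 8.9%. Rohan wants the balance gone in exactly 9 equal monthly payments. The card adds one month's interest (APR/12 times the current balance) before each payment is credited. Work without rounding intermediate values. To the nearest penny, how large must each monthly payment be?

£2,123.31

Monthly rate r = 8.9%/12 = 0.741667% = 0.00741667.
Level-payment amortization: P = B₀·r / (1 − (1+r)^(−n)) = 18420.00·0.00741667 / (1 − 1.00742^(−9)).
Denominator 1 − (1+r)^(−9) = 0.0643405329.
P = 136.615 / 0.0643405329 ≈ 2123.31.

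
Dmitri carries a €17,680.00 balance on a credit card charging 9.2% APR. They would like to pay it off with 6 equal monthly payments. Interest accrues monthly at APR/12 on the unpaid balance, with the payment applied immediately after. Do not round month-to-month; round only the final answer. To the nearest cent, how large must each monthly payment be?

€3,026.24

Monthly rate r = 9.2%/12 = 0.766667% = 0.00766667.
Level-payment amortization: P = B₀·r / (1 − (1+r)^(−n)) = 17680.00·0.00766667 / (1 − 1.00767^(−6)).
Denominator 1 − (1+r)^(−6) = 0.0447904732.
P = 135.547 / 0.0447904732 ≈ 3026.24.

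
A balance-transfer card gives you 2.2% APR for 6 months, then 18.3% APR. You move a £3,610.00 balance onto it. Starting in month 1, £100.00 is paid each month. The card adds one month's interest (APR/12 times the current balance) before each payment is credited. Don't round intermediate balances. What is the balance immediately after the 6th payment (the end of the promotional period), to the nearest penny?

£3,047.14

Promo months 1–6 at r₀ = 2.2%/12 = 0.00183333; months 7+ at r₁ = 18.3%/12 = 0.01525.
After month 6: iterate B ← B·(1+r₀) − £100.00 for 6 months → £3,047.14.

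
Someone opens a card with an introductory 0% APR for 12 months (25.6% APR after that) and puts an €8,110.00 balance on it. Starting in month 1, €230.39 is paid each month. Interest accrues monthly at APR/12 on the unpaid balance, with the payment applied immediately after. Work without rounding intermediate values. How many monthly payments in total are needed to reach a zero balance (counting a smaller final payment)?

45 payments

Promo months 1–12 at r₀ = 0%/12 = 0; months 13+ at r₁ = 25.6%/12 = 0.0213333.
After month 12 (no interest yet): B = €8,110.00 − 12·€230.39 = €5,345.32.
Then at r₁ with €230.39/mo: n₂ = −ln(1 − r₁·B/P)/ln(1+r₁) ≈ 32.36 → 33 more payments.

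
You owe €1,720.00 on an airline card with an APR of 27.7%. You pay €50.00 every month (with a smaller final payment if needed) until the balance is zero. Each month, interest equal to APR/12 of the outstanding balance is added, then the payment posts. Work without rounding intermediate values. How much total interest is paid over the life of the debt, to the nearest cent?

€1,742.28

Monthly rate r = 27.7%/12 = 2.30833% = 0.0230833.
Payoff takes n = ⌈−ln(1 − rB₀/P)/ln(1+r)⌉ = ⌈69.244⌉ = 70 payments; the last is €12.28.
Total paid = 69·€50.00 + €12.28 = €3,462.28.
Total interest = total paid − principal = €3,462.28 − €1,720.00 = €1,742.28.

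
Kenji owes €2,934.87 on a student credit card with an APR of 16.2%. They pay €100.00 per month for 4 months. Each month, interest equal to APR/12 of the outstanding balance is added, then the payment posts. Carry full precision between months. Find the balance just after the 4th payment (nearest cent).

€2,688.42

Monthly rate r = 16.2%/12 = 1.35% = 0.0135.
Each month: B ← B·(1+r) − €100.00.
Month 1: interest €39.62; balance after payment €2,874.49.
Month 2: interest €38.81; balance after payment €2,813.30.
Month 3: interest €37.98; balance after payment €2,751.28.
Month 4: interest €37.14; balance after payment €2,688.42.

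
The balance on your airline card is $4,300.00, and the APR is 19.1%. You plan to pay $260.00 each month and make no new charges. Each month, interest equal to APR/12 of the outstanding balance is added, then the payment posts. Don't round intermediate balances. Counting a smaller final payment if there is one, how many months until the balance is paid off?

Monthly rate r = 19.1%/12 = 1.59167% = 0.0159167.
Recurrence: B ← B·(1+r) − $260.00.
Month 1: interest $68.44; balance after payment $4,108.44.
Month 2: interest $65.39; balance after payment $3,913.83.
Closed form: n = −ln(1 − rB₀/P)/ln(1+r) = −ln(0.73676)/ln(1.01592) ≈ 19.345, so the balance reaches zero during payment 20.

20 payments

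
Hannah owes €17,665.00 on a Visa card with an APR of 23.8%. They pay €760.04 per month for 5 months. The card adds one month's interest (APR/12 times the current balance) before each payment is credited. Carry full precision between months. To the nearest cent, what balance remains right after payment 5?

€15,533.70

Monthly rate r = 23.8%/12 = 1.98333% = 0.0198333.
Each month: B ← B·(1+r) − €760.04.
Month 1: interest €350.36; balance after payment €17,255.32.
Month 2: interest €342.23; balance after payment €16,837.51.
Month 3: interest €333.94; balance after payment €16,411.41.
Month 4: interest €325.49; balance after payment €15,976.86.
Month 5: interest €316.87; balance after payment €15,533.70.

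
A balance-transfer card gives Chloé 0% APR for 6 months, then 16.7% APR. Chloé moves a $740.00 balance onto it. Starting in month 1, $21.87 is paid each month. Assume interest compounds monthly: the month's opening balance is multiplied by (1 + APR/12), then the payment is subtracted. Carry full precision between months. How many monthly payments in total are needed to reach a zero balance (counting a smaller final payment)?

Promo months 1–6 at r₀ = 0%/12 = 0; months 7+ at r₁ = 16.7%/12 = 0.0139167.
After month 6 (no interest yet): B = $740.00 − 6·$21.87 = $608.78.
Then at r₁ with $21.87/mo: n₂ = −ln(1 − r₁·B/P)/ln(1+r₁) ≈ 35.46 → 36 more payments.

42 payments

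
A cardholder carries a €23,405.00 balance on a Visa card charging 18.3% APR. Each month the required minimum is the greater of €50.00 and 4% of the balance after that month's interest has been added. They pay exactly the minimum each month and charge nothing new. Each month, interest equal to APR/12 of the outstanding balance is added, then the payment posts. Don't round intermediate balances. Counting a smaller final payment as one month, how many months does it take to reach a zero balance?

Monthly rate r = 18.3%/12 = 1.525% = 0.01525.
While 4% of the post-interest balance exceeds €50.00, each month B ← (B·(1+r))·(1 − 0.04), i.e. B shrinks by the factor (1+r)·0.96 = 0.97464.
This holds for months 1–115. Entering month 116 the balance is €1,220.10; 4% of the post-interest balance is now below €50.00, so the flat €50.00 minimum applies from here.
From month 116 a fixed €50.00 at rate r clears €1,220.10 in 31 more payments. Total: 115 + 31 = 146 months.

146 months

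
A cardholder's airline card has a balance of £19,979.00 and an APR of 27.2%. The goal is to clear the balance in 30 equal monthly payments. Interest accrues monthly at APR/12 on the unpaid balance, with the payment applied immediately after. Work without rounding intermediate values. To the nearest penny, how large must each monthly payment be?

Monthly rate r = 27.2%/12 = 2.26667% = 0.0226667.
Level-payment amortization: P = B₀·r / (1 − (1+r)^(−n)) = 19979.00·0.0226667 / (1 − 1.02267^(−30)).
Denominator 1 − (1+r)^(−30) = 0.489522055.
P = 452.857 / 0.489522055 ≈ 925.10.

£925.10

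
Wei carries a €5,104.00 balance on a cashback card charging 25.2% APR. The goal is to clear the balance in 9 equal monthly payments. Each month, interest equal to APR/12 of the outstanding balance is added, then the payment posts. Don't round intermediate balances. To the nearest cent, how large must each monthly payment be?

Monthly rate r = 25.2%/12 = 2.1% = 0.021.
Level-payment amortization: P = B₀·r / (1 − (1+r)^(−n)) = 5104.00·0.021 / (1 − 1.021^(−9)).
Denominator 1 − (1+r)^(−9) = 0.170591807.
P = 107.184 / 0.170591807 ≈ 628.31.

€628.31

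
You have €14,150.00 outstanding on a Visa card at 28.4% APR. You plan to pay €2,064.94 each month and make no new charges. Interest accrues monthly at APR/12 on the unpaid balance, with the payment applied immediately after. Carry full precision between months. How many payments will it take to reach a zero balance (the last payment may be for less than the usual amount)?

8 months

Monthly rate r = 28.4%/12 = 2.36667% = 0.0236667.
Recurrence: B ← B·(1+r) − €2,064.94.
Month 1: interest €334.88; balance after payment €12,419.94.
Month 2: interest €293.94; balance after payment €10,648.94.
Closed form: n = −ln(1 − rB₀/P)/ln(1+r) = −ln(0.83782)/ln(1.02367) ≈ 7.565, so the balance reaches zero during payment 8.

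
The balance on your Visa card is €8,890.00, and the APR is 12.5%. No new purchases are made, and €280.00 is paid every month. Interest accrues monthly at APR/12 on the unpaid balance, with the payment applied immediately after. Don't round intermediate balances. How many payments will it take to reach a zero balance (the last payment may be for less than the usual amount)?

Monthly rate r = 12.5%/12 = 1.04167% = 0.0104167.
Recurrence: B ← B·(1+r) − €280.00.
Month 1: interest €92.60; balance after payment €8,702.60.
Month 2: interest €90.65; balance after payment €8,513.26.
Closed form: n = −ln(1 − rB₀/P)/ln(1+r) = −ln(0.66927)/ln(1.01042) ≈ 38.751, so the balance reaches zero during payment 39.

39 months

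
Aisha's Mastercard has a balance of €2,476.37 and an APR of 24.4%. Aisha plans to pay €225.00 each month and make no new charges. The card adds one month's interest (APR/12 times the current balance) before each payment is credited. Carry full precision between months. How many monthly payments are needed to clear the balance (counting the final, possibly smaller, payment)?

Monthly rate r = 24.4%/12 = 2.03333% = 0.0203333.
Recurrence: B ← B·(1+r) − €225.00.
Month 1: interest €50.35; balance after payment €2,301.72.
Month 2: interest €46.80; balance after payment €2,123.52.
Closed form: n = −ln(1 − rB₀/P)/ln(1+r) = −ln(0.77621)/ln(1.02033) ≈ 12.585, so the balance reaches zero during payment 13.

13 payments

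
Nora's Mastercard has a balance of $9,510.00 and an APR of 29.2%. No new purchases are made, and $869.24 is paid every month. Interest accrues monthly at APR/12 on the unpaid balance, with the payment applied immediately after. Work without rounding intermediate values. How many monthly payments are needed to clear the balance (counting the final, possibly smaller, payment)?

Monthly rate r = 29.2%/12 = 2.43333% = 0.0243333.
Recurrence: B ← B·(1+r) − $869.24.
Month 1: interest $231.41; balance after payment $8,872.17.
Month 2: interest $215.89; balance after payment $8,218.82.
Closed form: n = −ln(1 − rB₀/P)/ln(1+r) = −ln(0.73378)/ln(1.02433) ≈ 12.875, so the balance reaches zero during payment 13.

13 months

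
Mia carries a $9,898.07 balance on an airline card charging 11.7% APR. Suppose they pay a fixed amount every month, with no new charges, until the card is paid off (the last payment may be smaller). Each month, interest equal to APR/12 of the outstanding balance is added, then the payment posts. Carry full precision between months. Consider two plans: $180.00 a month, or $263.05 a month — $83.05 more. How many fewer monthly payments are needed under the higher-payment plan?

32 fewer payments

Monthly rate r = 11.7%/12 = 0.975% = 0.00975.
At $180.00/mo: n = ⌈−ln(1 − rB₀/P)/ln(1+r)⌉ = 80 payments (last $31.01); total interest = total paid − $9,898.07 = $4,352.94.
At $263.05/mo: 48 payments (last $28.73); total interest $2,494.01.
Payments saved = 80 − 48 = 32.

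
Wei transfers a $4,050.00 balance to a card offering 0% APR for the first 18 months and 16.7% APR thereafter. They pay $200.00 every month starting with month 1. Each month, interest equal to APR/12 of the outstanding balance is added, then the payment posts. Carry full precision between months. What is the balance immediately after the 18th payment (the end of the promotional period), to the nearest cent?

$450.00

Promo months 1–18 at r₀ = 0%/12 = 0; months 19+ at r₁ = 16.7%/12 = 0.0139167.
After month 18 (no interest yet): B = $4,050.00 − 18·$200.00 = $450.00.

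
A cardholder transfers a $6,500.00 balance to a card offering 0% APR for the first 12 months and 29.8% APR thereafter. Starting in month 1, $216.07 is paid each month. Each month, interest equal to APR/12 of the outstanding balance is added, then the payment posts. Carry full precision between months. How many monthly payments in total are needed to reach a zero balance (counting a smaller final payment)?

37 payments

Promo months 1–12 at r₀ = 0%/12 = 0; months 13+ at r₁ = 29.8%/12 = 0.0248333.
After month 12 (no interest yet): B = $6,500.00 − 12·$216.07 = $3,907.16.
Then at r₁ with $216.07/mo: n₂ = −ln(1 − r₁·B/P)/ln(1+r₁) ≈ 24.30 → 25 more payments.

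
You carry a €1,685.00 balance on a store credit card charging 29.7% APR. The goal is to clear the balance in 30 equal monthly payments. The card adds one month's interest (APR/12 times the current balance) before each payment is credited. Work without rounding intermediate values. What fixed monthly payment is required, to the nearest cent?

€80.24

Monthly rate r = 29.7%/12 = 2.475% = 0.02475.
Level-payment amortization: P = B₀·r / (1 − (1+r)^(−n)) = 1685.00·0.02475 / (1 − 1.02475^(−30)).
Denominator 1 − (1+r)^(−30) = 0.519755732.
P = 41.7037 / 0.519755732 ≈ 80.24.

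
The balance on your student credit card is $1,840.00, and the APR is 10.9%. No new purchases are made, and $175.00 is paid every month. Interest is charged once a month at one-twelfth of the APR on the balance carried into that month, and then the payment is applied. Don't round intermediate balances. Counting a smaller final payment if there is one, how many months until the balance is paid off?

12 months

Monthly rate r = 10.9%/12 = 0.908333% = 0.00908333.
Recurrence: B ← B·(1+r) − $175.00.
Month 1: interest $16.71; balance after payment $1,681.71.
Month 2: interest $15.28; balance after payment $1,521.99.
Closed form: n = −ln(1 − rB₀/P)/ln(1+r) = −ln(0.9045)/ln(1.00908) ≈ 11.101, so the balance reaches zero during payment 12.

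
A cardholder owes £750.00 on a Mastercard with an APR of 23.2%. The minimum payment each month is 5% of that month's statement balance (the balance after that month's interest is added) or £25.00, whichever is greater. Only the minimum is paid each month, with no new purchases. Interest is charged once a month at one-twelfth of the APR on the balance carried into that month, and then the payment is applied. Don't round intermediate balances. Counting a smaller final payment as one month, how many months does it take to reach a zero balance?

39 months

Monthly rate r = 23.2%/12 = 1.93333% = 0.0193333.
While 5% of the post-interest balance exceeds £25.00, each month B ← (B·(1+r))·(1 − 0.05), i.e. B shrinks by the factor (1+r)·0.95 = 0.96837.
This holds for months 1–14. Entering month 15 the balance is £478.21; 5% of the post-interest balance is now below £25.00, so the flat £25.00 minimum applies from here.
From month 15 a fixed £25.00 at rate r clears £478.21 in 25 more payments. Total: 14 + 25 = 39 months.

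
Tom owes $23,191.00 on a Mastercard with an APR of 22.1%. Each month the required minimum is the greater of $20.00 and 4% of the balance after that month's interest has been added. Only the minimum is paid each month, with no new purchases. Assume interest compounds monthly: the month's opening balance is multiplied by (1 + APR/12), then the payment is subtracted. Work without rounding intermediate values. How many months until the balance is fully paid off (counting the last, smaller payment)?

Monthly rate r = 22.1%/12 = 1.84167% = 0.0184167.
While 4% of the post-interest balance exceeds $20.00, each month B ← (B·(1+r))·(1 − 0.04), i.e. B shrinks by the factor (1+r)·0.96 = 0.97768.
This holds for months 1–171. Entering month 172 the balance is $488.61; 4% of the post-interest balance is now below $20.00, so the flat $20.00 minimum applies from here.
From month 172 a fixed $20.00 at rate r clears $488.61 in 33 more payments. Total: 171 + 33 = 204 months.

204 months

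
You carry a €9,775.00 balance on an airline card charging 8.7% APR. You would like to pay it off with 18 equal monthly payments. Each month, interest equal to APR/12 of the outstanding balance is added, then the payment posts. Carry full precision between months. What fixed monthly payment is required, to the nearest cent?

Monthly rate r = 8.7%/12 = 0.725% = 0.00725.
Level-payment amortization: P = B₀·r / (1 − (1+r)^(−n)) = 9775.00·0.00725 / (1 − 1.00725^(−18)).
Denominator 1 − (1+r)^(−18) = 0.121930219.
P = 70.8687 / 0.121930219 ≈ 581.22.

€581.22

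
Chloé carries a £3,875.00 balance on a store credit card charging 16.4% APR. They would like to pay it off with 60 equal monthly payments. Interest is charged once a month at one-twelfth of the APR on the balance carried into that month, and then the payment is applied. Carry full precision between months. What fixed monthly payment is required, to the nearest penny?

£95.06

Monthly rate r = 16.4%/12 = 1.36667% = 0.0136667.
Level-payment amortization: P = B₀·r / (1 − (1+r)^(−n)) = 3875.00·0.0136667 / (1 − 1.01367^(−60)).
Denominator 1 − (1+r)^(−60) = 0.557115915.
P = 52.9583 / 0.557115915 ≈ 95.06.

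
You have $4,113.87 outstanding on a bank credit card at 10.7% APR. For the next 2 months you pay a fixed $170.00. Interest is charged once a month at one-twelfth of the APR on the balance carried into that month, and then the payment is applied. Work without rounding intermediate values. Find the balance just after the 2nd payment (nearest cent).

$3,846.05

Monthly rate r = 10.7%/12 = 0.891667% = 0.00891667.
Each month: B ← B·(1+r) − $170.00.
Month 1: interest $36.68; balance after payment $3,980.55.
Month 2: interest $35.49; balance after payment $3,846.05.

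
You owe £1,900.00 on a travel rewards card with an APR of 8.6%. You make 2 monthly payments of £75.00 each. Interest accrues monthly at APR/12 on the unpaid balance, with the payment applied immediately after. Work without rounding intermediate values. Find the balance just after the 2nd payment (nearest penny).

Monthly rate r = 8.6%/12 = 0.716667% = 0.00716667.
Each month: B ← B·(1+r) − £75.00.
Month 1: interest £13.62; balance after payment £1,838.62.
Month 2: interest £13.18; balance after payment £1,776.79.

£1,776.79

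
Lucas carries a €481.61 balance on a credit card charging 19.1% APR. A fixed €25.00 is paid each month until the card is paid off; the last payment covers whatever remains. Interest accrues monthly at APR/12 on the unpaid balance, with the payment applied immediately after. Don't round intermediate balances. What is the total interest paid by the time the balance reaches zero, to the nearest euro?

€98

Monthly rate r = 19.1%/12 = 1.59167% = 0.0159167.
Payoff takes n = ⌈−ln(1 − rB₀/P)/ln(1+r)⌉ = ⌈23.189⌉ = 24 payments; the last is €4.75.
Total paid = 23·€25.00 + €4.75 = €579.75.
Total interest = total paid − principal = €579.75 − €481.61 = €98.14.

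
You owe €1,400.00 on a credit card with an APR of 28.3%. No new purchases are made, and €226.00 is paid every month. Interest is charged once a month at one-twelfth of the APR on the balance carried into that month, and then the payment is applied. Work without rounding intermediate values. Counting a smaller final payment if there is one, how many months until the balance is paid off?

7 payments

Monthly rate r = 28.3%/12 = 2.35833% = 0.0235833.
Recurrence: B ← B·(1+r) − €226.00.
Month 1: interest €33.02; balance after payment €1,207.02.
Month 2: interest €28.47; balance after payment €1,009.48.
Closed form: n = −ln(1 − rB₀/P)/ln(1+r) = −ln(0.85391)/ln(1.02358) ≈ 6.775, so the balance reaches zero during payment 7.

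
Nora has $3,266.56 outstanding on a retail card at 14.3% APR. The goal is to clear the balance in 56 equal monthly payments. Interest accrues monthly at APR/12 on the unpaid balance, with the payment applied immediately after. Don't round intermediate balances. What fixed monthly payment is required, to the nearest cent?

Monthly rate r = 14.3%/12 = 1.19167% = 0.0119167.
Level-payment amortization: P = B₀·r / (1 − (1+r)^(−n)) = 3266.56·0.0119167 / (1 − 1.01192^(−56)).
Denominator 1 − (1+r)^(−56) = 0.484897026.
P = 38.9265 / 0.484897026 ≈ 80.28.

$80.28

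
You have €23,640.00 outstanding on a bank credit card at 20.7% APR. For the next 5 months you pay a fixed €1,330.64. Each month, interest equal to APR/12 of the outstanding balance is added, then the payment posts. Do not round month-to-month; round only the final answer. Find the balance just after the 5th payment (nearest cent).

€18,863.79

Monthly rate r = 20.7%/12 = 1.725% = 0.01725.
Each month: B ← B·(1+r) − €1,330.64.
Month 1: interest €407.79; balance after payment €22,717.15.
Month 2: interest €391.87; balance after payment €21,778.38.
Month 3: interest €375.68; balance after payment €20,823.42.
Month 4: interest €359.20; balance after payment €19,851.98.
Month 5: interest €342.45; balance after payment €18,863.79.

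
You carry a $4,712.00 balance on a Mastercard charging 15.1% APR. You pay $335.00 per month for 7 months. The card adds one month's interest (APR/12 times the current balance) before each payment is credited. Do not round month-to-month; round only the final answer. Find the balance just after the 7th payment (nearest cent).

$2,707.65

Monthly rate r = 15.1%/12 = 1.25833% = 0.0125833.
Each month: B ← B·(1+r) − $335.00.
Month 1: interest $59.29; balance after payment $4,436.29.
Month 2: interest $55.82; balance after payment $4,157.12.
Month 3: interest $52.31; balance after payment $3,874.43.
Month 4: interest $48.75; balance after payment $3,588.18.
Month 5: interest $45.15; balance after payment $3,298.33.
Month 6: interest $41.50; balance after payment $3,004.83.
Month 7: interest $37.81; balance after payment $2,707.65.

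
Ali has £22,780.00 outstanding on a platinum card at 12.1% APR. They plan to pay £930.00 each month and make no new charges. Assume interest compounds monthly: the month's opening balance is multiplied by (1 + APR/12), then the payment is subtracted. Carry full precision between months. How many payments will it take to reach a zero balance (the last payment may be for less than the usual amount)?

29 payments

Monthly rate r = 12.1%/12 = 1.00833% = 0.0100833.
Recurrence: B ← B·(1+r) − £930.00.
Month 1: interest £229.70; balance after payment £22,079.70.
Month 2: interest £222.64; balance after payment £21,372.34.
Closed form: n = −ln(1 − rB₀/P)/ln(1+r) = −ln(0.75301)/ln(1.01008) ≈ 28.274, so the balance reaches zero during payment 29.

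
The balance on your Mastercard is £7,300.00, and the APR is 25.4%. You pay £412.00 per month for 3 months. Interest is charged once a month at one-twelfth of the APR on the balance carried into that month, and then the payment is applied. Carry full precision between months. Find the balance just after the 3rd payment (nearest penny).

Monthly rate r = 25.4%/12 = 2.11667% = 0.0211667.
Each month: B ← B·(1+r) − £412.00.
Month 1: interest £154.52; balance after payment £7,042.52.
Month 2: interest £149.07; balance after payment £6,779.58.
Month 3: interest £143.50; balance after payment £6,511.08.

£6,511.08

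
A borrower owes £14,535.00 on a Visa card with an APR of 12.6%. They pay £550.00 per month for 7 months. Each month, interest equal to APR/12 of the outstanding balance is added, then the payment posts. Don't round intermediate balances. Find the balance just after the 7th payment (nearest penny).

£11,664.15

Monthly rate r = 12.6%/12 = 1.05% = 0.0105.
Each month: B ← B·(1+r) − £550.00.
Month 1: interest £152.62; balance after payment £14,137.62.
Month 2: interest £148.44; balance after payment £13,736.06.
Month 3: interest £144.23; balance after payment £13,330.29.
Month 4: interest £139.97; balance after payment £12,920.26.
Month 5: interest £135.66; balance after payment £12,505.92.
Month 6: interest £131.31; balance after payment £12,087.23.
Month 7: interest £126.92; balance after payment £11,664.15.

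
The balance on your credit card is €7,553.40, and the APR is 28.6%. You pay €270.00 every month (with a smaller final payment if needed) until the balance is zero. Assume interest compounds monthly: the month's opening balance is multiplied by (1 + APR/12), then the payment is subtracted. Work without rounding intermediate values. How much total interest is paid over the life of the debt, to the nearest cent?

Monthly rate r = 28.6%/12 = 2.38333% = 0.0238333.
Payoff takes n = ⌈−ln(1 − rB₀/P)/ln(1+r)⌉ = ⌈46.653⌉ = 47 payments; the last is €177.16.
Total paid = 46·€270.00 + €177.16 = €12,597.16.
Total interest = total paid − principal = €12,597.16 − €7,553.40 = €5,043.76.

€5,043.76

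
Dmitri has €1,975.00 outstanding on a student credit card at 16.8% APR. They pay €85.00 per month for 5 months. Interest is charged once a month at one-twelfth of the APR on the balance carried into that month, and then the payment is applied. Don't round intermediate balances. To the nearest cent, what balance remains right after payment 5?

Monthly rate r = 16.8%/12 = 1.4% = 0.014.
Each month: B ← B·(1+r) − €85.00.
Month 1: interest €27.65; balance after payment €1,917.65.
Month 2: interest €26.85; balance after payment €1,859.50.
Month 3: interest €26.03; balance after payment €1,800.53.
Month 4: interest €25.21; balance after payment €1,740.74.
Month 5: interest €24.37; balance after payment €1,680.11.

€1,680.11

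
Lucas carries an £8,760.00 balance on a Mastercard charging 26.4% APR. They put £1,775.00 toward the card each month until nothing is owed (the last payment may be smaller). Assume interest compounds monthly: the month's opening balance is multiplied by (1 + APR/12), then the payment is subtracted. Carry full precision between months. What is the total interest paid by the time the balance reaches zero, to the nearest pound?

£619

Monthly rate r = 26.4%/12 = 2.2% = 0.022.
Payoff takes n = ⌈−ln(1 − rB₀/P)/ln(1+r)⌉ = ⌈5.282⌉ = 6 payments; the last is £503.60.
Total paid = 5·£1,775.00 + £503.60 = £9,378.60.
Total interest = total paid − principal = £9,378.60 − £8,760.00 = £618.60.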